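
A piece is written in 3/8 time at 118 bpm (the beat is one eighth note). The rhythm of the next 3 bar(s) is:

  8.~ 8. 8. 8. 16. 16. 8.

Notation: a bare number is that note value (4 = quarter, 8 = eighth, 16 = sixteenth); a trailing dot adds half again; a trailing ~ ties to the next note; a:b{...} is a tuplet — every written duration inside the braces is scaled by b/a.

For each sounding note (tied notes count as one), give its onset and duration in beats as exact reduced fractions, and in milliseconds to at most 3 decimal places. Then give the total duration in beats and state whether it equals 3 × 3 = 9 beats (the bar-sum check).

1) 0.0ms=0b +1525.424ms=3b
2) 1525.424ms=3b +762.712ms=3/2b
3) 2288.136ms=9/2b +762.712ms=3/2b
4) 3050.847ms=6b +381.356ms=3/4b
5) 3432.203ms=27/4b +381.356ms=3/4b
6) 3813.559ms=15/2b +762.712ms=3/2b
Σ=9b of 9 (118bpm 3/8) — PASS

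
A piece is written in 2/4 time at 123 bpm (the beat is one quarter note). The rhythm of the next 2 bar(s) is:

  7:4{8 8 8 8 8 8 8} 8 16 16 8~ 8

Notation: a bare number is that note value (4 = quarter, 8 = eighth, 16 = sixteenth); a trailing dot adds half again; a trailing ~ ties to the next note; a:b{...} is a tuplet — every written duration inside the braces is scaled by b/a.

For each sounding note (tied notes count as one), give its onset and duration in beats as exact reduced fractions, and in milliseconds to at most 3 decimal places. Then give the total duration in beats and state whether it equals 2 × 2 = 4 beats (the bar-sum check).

1) 0.0ms=0b +139.373ms=2/7b
2) 139.373ms=2/7b +139.373ms=2/7b
3) 278.746ms=4/7b +139.373ms=2/7b
4) 418.118ms=6/7b +139.373ms=2/7b
5) 557.491ms=8/7b +139.373ms=2/7b
6) 696.864ms=10/7b +139.373ms=2/7b
7) 836.237ms=12/7b +139.373ms=2/7b
8) 975.61ms=2b +243.902ms=1/2b
9) 1219.512ms=5/2b +121.951ms=1/4b
10) 1341.463ms=11/4b +121.951ms=1/4b
11) 1463.415ms=3b +487.805ms=1b
Σ=4b of 4 (123bpm 2/4) — PASS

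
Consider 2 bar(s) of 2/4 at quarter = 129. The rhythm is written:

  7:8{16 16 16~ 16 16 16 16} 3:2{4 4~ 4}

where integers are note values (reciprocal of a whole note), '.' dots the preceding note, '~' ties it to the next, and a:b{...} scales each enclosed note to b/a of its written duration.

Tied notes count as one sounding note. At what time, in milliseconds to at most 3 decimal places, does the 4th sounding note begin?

1. 0.0ms @ 0 + 132.89ms (2/7)
2. 132.89ms @ 2/7 + 132.89ms (2/7)
3. 265.781ms @ 4/7 + 265.781ms (4/7)
4. 531.561ms @ 8/7 + 132.89ms (2/7)
5. 664.452ms @ 10/7 + 132.89ms (2/7)
6. 797.342ms @ 12/7 + 132.89ms (2/7)
7. 930.233ms @ 2 + 310.078ms (2/3)
8. 1240.31ms @ 8/3 + 620.155ms (4/3)

note 4 onset = 8/7b = 531.561ms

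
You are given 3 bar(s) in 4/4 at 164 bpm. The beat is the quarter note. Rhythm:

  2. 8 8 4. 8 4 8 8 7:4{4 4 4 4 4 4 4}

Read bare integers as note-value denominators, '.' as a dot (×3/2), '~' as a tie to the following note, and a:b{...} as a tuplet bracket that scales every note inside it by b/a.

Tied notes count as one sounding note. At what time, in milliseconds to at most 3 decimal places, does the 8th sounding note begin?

1. 0.0ms @ 0 + 1097.561ms (3)
2. 1097.561ms @ 3 + 182.927ms (1/2)
3. 1280.488ms @ 7/2 + 182.927ms (1/2)
4. 1463.415ms @ 4 + 548.78ms (3/2)
5. 2012.195ms @ 11/2 + 182.927ms (1/2)
6. 2195.122ms @ 6 + 365.854ms (1)
7. 2560.976ms @ 7 + 182.927ms (1/2)
8. 2743.902ms @ 15/2 + 182.927ms (1/2)
9. 2926.829ms @ 8 + 209.059ms (4/7)
10. 3135.889ms @ 60/7 + 209.059ms (4/7)
11. 3344.948ms @ 64/7 + 209.059ms (4/7)
12. 3554.007ms @ 68/7 + 209.059ms (4/7)
13. 3763.066ms @ 72/7 + 209.059ms (4/7)
14. 3972.125ms @ 76/7 + 209.059ms (4/7)
15. 4181.185ms @ 80/7 + 209.059ms (4/7)

note 8 onset = 15/2b = 2743.902ms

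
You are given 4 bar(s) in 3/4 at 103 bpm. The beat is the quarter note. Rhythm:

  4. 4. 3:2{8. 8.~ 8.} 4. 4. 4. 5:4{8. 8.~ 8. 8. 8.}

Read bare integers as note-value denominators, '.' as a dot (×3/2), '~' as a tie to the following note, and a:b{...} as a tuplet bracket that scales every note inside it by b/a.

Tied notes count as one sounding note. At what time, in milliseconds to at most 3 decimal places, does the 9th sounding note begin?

1. 0.0ms @ 0 + 873.786ms (3/2)
2. 873.786ms @ 3/2 + 873.786ms (3/2)
3. 1747.573ms @ 3 + 291.262ms (1/2)
4. 2038.835ms @ 7/2 + 582.524ms (1)
5. 2621.359ms @ 9/2 + 873.786ms (3/2)
6. 3495.146ms @ 6 + 873.786ms (3/2)
7. 4368.932ms @ 15/2 + 873.786ms (3/2)
8. 5242.718ms @ 9 + 349.515ms (3/5)
9. 5592.233ms @ 48/5 + 699.029ms (6/5)
10. 6291.262ms @ 54/5 + 349.515ms (3/5)
11. 6640.777ms @ 57/5 + 349.515ms (3/5)

note 9 onset = 48/5b = 5592.233ms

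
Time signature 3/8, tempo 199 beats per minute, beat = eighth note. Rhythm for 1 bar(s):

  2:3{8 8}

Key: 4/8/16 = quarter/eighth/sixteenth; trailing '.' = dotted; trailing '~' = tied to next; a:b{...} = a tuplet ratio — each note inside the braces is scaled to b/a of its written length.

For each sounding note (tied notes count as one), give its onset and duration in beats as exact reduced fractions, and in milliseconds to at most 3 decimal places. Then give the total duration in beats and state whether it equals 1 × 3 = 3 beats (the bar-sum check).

1) 0.0ms=0b +452.261ms=3/2b
2) 452.261ms=3/2b +452.261ms=3/2b
Σ=3b of 3 (199bpm 3/8) — PASS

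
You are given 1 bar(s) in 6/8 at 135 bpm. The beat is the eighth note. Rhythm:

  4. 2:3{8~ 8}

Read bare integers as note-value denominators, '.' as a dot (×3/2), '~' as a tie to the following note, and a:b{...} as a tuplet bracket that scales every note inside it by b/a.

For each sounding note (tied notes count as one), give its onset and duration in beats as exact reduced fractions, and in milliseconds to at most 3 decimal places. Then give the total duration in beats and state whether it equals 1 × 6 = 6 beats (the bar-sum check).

1) 0.0ms=0b +1333.333ms=3b
2) 1333.333ms=3b +1333.333ms=3b
Σ=6b of 6 (135bpm 6/8) — PASS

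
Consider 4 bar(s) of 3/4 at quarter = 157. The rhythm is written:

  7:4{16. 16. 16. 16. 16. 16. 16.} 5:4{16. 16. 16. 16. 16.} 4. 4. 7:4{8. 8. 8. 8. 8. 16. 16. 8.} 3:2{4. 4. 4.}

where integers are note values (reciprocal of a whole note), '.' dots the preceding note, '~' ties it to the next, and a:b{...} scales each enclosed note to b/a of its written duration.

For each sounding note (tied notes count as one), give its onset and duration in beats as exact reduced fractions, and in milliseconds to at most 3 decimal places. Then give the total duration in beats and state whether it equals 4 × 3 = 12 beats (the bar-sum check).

1) 0.0ms=0b +81.893ms=3/14b
2) 81.893ms=3/14b +81.893ms=3/14b
3) 163.785ms=3/7b +81.893ms=3/14b
4) 245.678ms=9/14b +81.893ms=3/14b
5) 327.571ms=6/7b +81.893ms=3/14b
6) 409.463ms=15/14b +81.893ms=3/14b
7) 491.356ms=9/7b +81.893ms=3/14b
8) 573.248ms=3/2b +114.65ms=3/10b
9) 687.898ms=9/5b +114.65ms=3/10b
10) 802.548ms=21/10b +114.65ms=3/10b
11) 917.197ms=12/5b +114.65ms=3/10b
12) 1031.847ms=27/10b +114.65ms=3/10b
13) 1146.497ms=3b +573.248ms=3/2b
14) 1719.745ms=9/2b +573.248ms=3/2b
15) 2292.994ms=6b +163.785ms=3/7b
16) 2456.779ms=45/7b +163.785ms=3/7b
17) 2620.564ms=48/7b +163.785ms=3/7b
18) 2784.349ms=51/7b +163.785ms=3/7b
19) 2948.135ms=54/7b +163.785ms=3/7b
20) 3111.92ms=57/7b +81.893ms=3/14b
21) 3193.813ms=117/14b +81.893ms=3/14b
22) 3275.705ms=60/7b +163.785ms=3/7b
23) 3439.49ms=9b +382.166ms=1b
24) 3821.656ms=10b +382.166ms=1b
25) 4203.822ms=11b +382.166ms=1b
Σ=12b of 12 (157bpm 3/4) — PASS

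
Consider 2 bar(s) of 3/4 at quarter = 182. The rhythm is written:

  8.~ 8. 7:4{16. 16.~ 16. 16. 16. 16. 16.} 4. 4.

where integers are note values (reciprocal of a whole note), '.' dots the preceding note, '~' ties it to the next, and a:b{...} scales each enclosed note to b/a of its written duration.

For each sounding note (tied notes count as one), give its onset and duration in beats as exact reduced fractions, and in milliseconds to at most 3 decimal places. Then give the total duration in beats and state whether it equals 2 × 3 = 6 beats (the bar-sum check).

1) 0.0ms=0b +494.505ms=3/2b
2) 494.505ms=3/2b +70.644ms=3/14b
3) 565.149ms=12/7b +141.287ms=3/7b
4) 706.436ms=15/7b +70.644ms=3/14b
5) 777.08ms=33/14b +70.644ms=3/14b
6) 847.724ms=18/7b +70.644ms=3/14b
7) 918.367ms=39/14b +70.644ms=3/14b
8) 989.011ms=3b +494.505ms=3/2b
9) 1483.516ms=9/2b +494.505ms=3/2b
Σ=6b of 6 (182bpm 3/4) — PASS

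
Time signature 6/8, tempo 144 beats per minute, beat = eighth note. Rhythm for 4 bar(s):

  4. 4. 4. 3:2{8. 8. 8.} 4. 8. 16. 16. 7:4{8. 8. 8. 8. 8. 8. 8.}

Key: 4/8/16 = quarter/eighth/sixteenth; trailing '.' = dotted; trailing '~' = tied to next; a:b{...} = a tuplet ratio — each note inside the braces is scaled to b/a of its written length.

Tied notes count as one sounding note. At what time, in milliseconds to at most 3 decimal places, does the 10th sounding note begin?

1. 0.0ms @ 0 + 1250.0ms (3)
2. 1250.0ms @ 3 + 1250.0ms (3)
3. 2500.0ms @ 6 + 1250.0ms (3)
4. 3750.0ms @ 9 + 416.667ms (1)
5. 4166.667ms @ 10 + 416.667ms (1)
6. 4583.333ms @ 11 + 416.667ms (1)
7. 5000.0ms @ 12 + 1250.0ms (3)
8. 6250.0ms @ 15 + 625.0ms (3/2)
9. 6875.0ms @ 33/2 + 312.5ms (3/4)
10. 7187.5ms @ 69/4 + 312.5ms (3/4)
11. 7500.0ms @ 18 + 357.143ms (6/7)
12. 7857.143ms @ 132/7 + 357.143ms (6/7)
13. 8214.286ms @ 138/7 + 357.143ms (6/7)
14. 8571.429ms @ 144/7 + 357.143ms (6/7)
15. 8928.571ms @ 150/7 + 357.143ms (6/7)
16. 9285.714ms @ 156/7 + 357.143ms (6/7)
17. 9642.857ms @ 162/7 + 357.143ms (6/7)

note 10 onset = 69/4b = 7187.5ms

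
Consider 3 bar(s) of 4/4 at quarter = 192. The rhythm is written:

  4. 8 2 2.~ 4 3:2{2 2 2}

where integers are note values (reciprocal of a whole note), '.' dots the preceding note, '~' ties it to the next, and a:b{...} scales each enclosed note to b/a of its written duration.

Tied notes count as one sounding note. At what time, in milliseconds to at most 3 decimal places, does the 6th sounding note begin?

1. 0.0ms @ 0 + 468.75ms (3/2)
2. 468.75ms @ 3/2 + 156.25ms (1/2)
3. 625.0ms @ 2 + 625.0ms (2)
4. 1250.0ms @ 4 + 1250.0ms (4)
5. 2500.0ms @ 8 + 416.667ms (4/3)
6. 2916.667ms @ 28/3 + 416.667ms (4/3)
7. 3333.333ms @ 32/3 + 416.667ms (4/3)

note 6 onset = 28/3b = 2916.667ms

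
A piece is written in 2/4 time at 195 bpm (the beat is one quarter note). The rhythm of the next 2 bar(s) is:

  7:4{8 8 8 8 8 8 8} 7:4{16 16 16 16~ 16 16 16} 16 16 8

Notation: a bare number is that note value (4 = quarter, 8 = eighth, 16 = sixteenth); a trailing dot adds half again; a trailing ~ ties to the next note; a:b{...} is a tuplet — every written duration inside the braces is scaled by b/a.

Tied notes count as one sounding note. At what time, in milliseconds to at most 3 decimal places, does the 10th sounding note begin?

note 10 onset = 16/7b = 703.297ms

1. 0.0ms @ 0 + 87.912ms (2/7)
2. 87.912ms @ 2/7 + 87.912ms (2/7)
3. 175.824ms @ 4/7 + 87.912ms (2/7)
4. 263.736ms @ 6/7 + 87.912ms (2/7)
5. 351.648ms @ 8/7 + 87.912ms (2/7)
6. 439.56ms @ 10/7 + 87.912ms (2/7)
7. 527.473ms @ 12/7 + 87.912ms (2/7)
8. 615.385ms @ 2 + 43.956ms (1/7)
9. 659.341ms @ 15/7 + 43.956ms (1/7)
10. 703.297ms @ 16/7 + 43.956ms (1/7)
11. 747.253ms @ 17/7 + 87.912ms (2/7)
12. 835.165ms @ 19/7 + 43.956ms (1/7)
13. 879.121ms @ 20/7 + 43.956ms (1/7)
14. 923.077ms @ 3 + 76.923ms (1/4)
15. 1000.0ms @ 13/4 + 76.923ms (1/4)
16. 1076.923ms @ 7/2 + 153.846ms (1/2)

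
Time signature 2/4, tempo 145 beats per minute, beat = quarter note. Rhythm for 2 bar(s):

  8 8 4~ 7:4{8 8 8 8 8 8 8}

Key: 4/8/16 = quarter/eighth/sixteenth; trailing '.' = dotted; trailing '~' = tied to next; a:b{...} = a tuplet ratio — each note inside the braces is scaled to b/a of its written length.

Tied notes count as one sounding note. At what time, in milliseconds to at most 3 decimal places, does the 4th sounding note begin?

1. 0.0ms @ 0 + 206.897ms (1/2)
2. 206.897ms @ 1/2 + 206.897ms (1/2)
3. 413.793ms @ 1 + 532.02ms (9/7)
4. 945.813ms @ 16/7 + 118.227ms (2/7)
5. 1064.039ms @ 18/7 + 118.227ms (2/7)
6. 1182.266ms @ 20/7 + 118.227ms (2/7)
7. 1300.493ms @ 22/7 + 118.227ms (2/7)
8. 1418.719ms @ 24/7 + 118.227ms (2/7)
9. 1536.946ms @ 26/7 + 118.227ms (2/7)

note 4 onset = 16/7b = 945.813ms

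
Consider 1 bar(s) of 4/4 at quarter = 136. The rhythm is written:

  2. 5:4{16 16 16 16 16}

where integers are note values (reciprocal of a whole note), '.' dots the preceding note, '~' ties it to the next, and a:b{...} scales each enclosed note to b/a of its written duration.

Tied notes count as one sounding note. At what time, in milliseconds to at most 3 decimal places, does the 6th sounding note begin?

note 6 onset = 19/5b = 1676.471ms

1. 0.0ms @ 0 + 1323.529ms (3)
2. 1323.529ms @ 3 + 88.235ms (1/5)
3. 1411.765ms @ 16/5 + 88.235ms (1/5)
4. 1500.0ms @ 17/5 + 88.235ms (1/5)
5. 1588.235ms @ 18/5 + 88.235ms (1/5)
6. 1676.471ms @ 19/5 + 88.235ms (1/5)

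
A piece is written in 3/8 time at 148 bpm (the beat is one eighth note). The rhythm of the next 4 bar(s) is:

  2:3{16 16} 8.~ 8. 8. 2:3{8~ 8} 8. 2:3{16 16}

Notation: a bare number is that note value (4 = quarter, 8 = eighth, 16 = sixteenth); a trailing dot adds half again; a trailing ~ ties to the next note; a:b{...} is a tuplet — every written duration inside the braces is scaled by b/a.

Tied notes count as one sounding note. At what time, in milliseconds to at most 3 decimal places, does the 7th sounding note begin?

note 7 onset = 21/2b = 4256.757ms

1. 0.0ms @ 0 + 304.054ms (3/4)
2. 304.054ms @ 3/4 + 304.054ms (3/4)
3. 608.108ms @ 3/2 + 1216.216ms (3)
4. 1824.324ms @ 9/2 + 608.108ms (3/2)
5. 2432.432ms @ 6 + 1216.216ms (3)
6. 3648.649ms @ 9 + 608.108ms (3/2)
7. 4256.757ms @ 21/2 + 304.054ms (3/4)
8. 4560.811ms @ 45/4 + 304.054ms (3/4)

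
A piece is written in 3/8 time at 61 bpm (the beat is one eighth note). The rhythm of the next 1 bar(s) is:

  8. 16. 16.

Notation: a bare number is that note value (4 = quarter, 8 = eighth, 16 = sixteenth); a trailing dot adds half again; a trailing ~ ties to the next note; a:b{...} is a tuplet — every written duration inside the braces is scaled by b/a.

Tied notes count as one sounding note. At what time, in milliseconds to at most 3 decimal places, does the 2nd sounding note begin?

1. 0.0ms @ 0 + 1475.41ms (3/2)
2. 1475.41ms @ 3/2 + 737.705ms (3/4)
3. 2213.115ms @ 9/4 + 737.705ms (3/4)

note 2 onset = 3/2b = 1475.41ms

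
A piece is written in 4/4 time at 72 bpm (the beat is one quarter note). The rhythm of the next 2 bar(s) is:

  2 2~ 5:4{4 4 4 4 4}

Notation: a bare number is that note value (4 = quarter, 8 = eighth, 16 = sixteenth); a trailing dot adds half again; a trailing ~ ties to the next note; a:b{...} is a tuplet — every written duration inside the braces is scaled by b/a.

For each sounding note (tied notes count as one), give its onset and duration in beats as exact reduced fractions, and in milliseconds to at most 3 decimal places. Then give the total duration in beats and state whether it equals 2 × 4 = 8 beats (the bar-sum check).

1) 0.0ms=0b +1666.667ms=2b
2) 1666.667ms=2b +2333.333ms=14/5b
3) 4000.0ms=24/5b +666.667ms=4/5b
4) 4666.667ms=28/5b +666.667ms=4/5b
5) 5333.333ms=32/5b +666.667ms=4/5b
6) 6000.0ms=36/5b +666.667ms=4/5b
Σ=8b of 8 (72bpm 4/4) — PASS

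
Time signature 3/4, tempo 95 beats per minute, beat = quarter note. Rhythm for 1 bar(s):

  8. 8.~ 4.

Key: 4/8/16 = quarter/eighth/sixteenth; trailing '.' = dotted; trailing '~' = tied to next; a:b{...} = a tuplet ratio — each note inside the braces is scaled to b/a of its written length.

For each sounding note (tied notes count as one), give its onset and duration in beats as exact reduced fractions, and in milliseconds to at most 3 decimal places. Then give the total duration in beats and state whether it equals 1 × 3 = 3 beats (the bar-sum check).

1) 0.0ms=0b +473.684ms=3/4b
2) 473.684ms=3/4b +1421.053ms=9/4b
Σ=3b of 3 (95bpm 3/4) — PASS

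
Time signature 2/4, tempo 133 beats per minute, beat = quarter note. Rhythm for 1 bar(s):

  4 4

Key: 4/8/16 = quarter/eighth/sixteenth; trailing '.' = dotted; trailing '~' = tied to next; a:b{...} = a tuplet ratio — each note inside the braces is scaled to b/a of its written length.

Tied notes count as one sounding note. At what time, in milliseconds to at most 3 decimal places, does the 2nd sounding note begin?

1. 0.0ms @ 0 + 451.128ms (1)
2. 451.128ms @ 1 + 451.128ms (1)

note 2 onset = 1b = 451.128ms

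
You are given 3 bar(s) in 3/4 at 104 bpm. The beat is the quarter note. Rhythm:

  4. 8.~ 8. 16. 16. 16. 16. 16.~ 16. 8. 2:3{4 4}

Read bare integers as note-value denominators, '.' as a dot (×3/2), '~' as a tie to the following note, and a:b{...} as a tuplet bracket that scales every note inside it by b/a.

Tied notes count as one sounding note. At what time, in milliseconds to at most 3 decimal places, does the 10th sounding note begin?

1. 0.0ms @ 0 + 865.385ms (3/2)
2. 865.385ms @ 3/2 + 865.385ms (3/2)
3. 1730.769ms @ 3 + 216.346ms (3/8)
4. 1947.115ms @ 27/8 + 216.346ms (3/8)
5. 2163.462ms @ 15/4 + 216.346ms (3/8)
6. 2379.808ms @ 33/8 + 216.346ms (3/8)
7. 2596.154ms @ 9/2 + 432.692ms (3/4)
8. 3028.846ms @ 21/4 + 432.692ms (3/4)
9. 3461.538ms @ 6 + 865.385ms (3/2)
10. 4326.923ms @ 15/2 + 865.385ms (3/2)

note 10 onset = 15/2b = 4326.923ms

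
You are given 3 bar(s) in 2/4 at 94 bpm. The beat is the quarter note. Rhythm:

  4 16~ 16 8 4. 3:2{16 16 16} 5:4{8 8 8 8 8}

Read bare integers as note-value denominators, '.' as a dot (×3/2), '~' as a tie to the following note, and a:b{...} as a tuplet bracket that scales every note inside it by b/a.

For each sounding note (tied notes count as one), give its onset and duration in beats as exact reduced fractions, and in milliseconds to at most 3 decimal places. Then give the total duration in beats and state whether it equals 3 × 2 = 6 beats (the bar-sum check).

1) 0.0ms=0b +638.298ms=1b
2) 638.298ms=1b +319.149ms=1/2b
3) 957.447ms=3/2b +319.149ms=1/2b
4) 1276.596ms=2b +957.447ms=3/2b
5) 2234.043ms=7/2b +106.383ms=1/6b
6) 2340.426ms=11/3b +106.383ms=1/6b
7) 2446.809ms=23/6b +106.383ms=1/6b
8) 2553.191ms=4b +255.319ms=2/5b
9) 2808.511ms=22/5b +255.319ms=2/5b
10) 3063.83ms=24/5b +255.319ms=2/5b
11) 3319.149ms=26/5b +255.319ms=2/5b
12) 3574.468ms=28/5b +255.319ms=2/5b
Σ=6b of 6 (94bpm 2/4) — PASS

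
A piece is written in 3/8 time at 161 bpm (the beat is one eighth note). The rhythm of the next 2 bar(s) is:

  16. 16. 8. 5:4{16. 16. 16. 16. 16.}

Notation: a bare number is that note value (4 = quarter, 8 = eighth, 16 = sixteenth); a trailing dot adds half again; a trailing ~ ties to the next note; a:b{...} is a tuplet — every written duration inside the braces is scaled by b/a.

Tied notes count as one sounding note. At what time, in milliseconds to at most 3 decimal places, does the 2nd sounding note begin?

1. 0.0ms @ 0 + 279.503ms (3/4)
2. 279.503ms @ 3/4 + 279.503ms (3/4)
3. 559.006ms @ 3/2 + 559.006ms (3/2)
4. 1118.012ms @ 3 + 223.602ms (3/5)
5. 1341.615ms @ 18/5 + 223.602ms (3/5)
6. 1565.217ms @ 21/5 + 223.602ms (3/5)
7. 1788.82ms @ 24/5 + 223.602ms (3/5)
8. 2012.422ms @ 27/5 + 223.602ms (3/5)

note 2 onset = 3/4b = 279.503ms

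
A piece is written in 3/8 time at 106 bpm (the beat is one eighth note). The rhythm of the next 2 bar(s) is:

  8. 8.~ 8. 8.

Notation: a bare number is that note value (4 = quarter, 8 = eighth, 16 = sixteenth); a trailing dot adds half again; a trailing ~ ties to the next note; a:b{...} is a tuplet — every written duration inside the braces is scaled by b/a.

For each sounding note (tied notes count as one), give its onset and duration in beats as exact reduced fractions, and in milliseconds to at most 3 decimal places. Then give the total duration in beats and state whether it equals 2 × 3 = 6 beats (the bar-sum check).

1) 0.0ms=0b +849.057ms=3/2b
2) 849.057ms=3/2b +1698.113ms=3b
3) 2547.17ms=9/2b +849.057ms=3/2b
Σ=6b of 6 (106bpm 3/8) — PASS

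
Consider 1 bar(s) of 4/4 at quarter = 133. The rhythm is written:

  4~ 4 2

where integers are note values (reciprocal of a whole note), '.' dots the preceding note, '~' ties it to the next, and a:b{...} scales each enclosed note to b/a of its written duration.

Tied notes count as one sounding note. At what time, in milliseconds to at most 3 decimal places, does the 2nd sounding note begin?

note 2 onset = 2b = 902.256ms

1. 0.0ms @ 0 + 902.256ms (2)
2. 902.256ms @ 2 + 902.256ms (2)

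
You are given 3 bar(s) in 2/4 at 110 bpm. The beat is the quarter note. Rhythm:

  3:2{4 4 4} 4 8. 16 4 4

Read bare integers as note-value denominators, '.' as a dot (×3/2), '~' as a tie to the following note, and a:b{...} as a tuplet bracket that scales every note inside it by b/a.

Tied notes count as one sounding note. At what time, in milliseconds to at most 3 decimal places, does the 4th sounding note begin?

note 4 onset = 2b = 1090.909ms

1. 0.0ms @ 0 + 363.636ms (2/3)
2. 363.636ms @ 2/3 + 363.636ms (2/3)
3. 727.273ms @ 4/3 + 363.636ms (2/3)
4. 1090.909ms @ 2 + 545.455ms (1)
5. 1636.364ms @ 3 + 409.091ms (3/4)
6. 2045.455ms @ 15/4 + 136.364ms (1/4)
7. 2181.818ms @ 4 + 545.455ms (1)
8. 2727.273ms @ 5 + 545.455ms (1)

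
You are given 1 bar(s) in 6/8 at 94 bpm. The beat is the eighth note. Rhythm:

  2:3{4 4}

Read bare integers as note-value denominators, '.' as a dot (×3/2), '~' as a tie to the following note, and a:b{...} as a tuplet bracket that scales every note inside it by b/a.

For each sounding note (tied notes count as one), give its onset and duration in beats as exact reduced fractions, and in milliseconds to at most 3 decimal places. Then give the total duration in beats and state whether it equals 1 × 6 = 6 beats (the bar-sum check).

1) 0.0ms=0b +1914.894ms=3b
2) 1914.894ms=3b +1914.894ms=3b
Σ=6b of 6 (94bpm 6/8) — PASS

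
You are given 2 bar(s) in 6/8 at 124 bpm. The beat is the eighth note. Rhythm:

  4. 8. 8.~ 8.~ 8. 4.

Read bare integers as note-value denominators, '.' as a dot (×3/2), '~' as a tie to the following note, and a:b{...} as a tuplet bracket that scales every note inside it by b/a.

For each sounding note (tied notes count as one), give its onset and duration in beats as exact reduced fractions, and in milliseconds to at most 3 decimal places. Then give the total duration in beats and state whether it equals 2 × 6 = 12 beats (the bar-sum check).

1) 0.0ms=0b +1451.613ms=3b
2) 1451.613ms=3b +725.806ms=3/2b
3) 2177.419ms=9/2b +2177.419ms=9/2b
4) 4354.839ms=9b +1451.613ms=3b
Σ=12b of 12 (124bpm 6/8) — PASS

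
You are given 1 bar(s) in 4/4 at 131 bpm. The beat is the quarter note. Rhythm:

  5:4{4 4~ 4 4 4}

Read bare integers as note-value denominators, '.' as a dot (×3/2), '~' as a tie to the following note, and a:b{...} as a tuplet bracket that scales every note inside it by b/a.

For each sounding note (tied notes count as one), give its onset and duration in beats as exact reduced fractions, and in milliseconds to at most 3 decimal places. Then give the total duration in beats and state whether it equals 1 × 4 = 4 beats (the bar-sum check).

1) 0.0ms=0b +366.412ms=4/5b
2) 366.412ms=4/5b +732.824ms=8/5b
3) 1099.237ms=12/5b +366.412ms=4/5b
4) 1465.649ms=16/5b +366.412ms=4/5b
Σ=4b of 4 (131bpm 4/4) — PASS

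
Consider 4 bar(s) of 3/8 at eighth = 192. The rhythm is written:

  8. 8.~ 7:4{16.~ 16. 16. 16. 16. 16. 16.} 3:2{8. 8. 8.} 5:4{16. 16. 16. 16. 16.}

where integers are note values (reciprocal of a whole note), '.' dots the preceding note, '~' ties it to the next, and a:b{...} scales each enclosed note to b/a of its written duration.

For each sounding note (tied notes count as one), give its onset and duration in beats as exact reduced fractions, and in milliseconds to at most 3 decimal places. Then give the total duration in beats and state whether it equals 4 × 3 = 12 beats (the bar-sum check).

1) 0.0ms=0b +468.75ms=3/2b
2) 468.75ms=3/2b +736.607ms=33/14b
3) 1205.357ms=27/7b +133.929ms=3/7b
4) 1339.286ms=30/7b +133.929ms=3/7b
5) 1473.214ms=33/7b +133.929ms=3/7b
6) 1607.143ms=36/7b +133.929ms=3/7b
7) 1741.071ms=39/7b +133.929ms=3/7b
8) 1875.0ms=6b +312.5ms=1b
9) 2187.5ms=7b +312.5ms=1b
10) 2500.0ms=8b +312.5ms=1b
11) 2812.5ms=9b +187.5ms=3/5b
12) 3000.0ms=48/5b +187.5ms=3/5b
13) 3187.5ms=51/5b +187.5ms=3/5b
14) 3375.0ms=54/5b +187.5ms=3/5b
15) 3562.5ms=57/5b +187.5ms=3/5b
Σ=12b of 12 (192bpm 3/8) — PASS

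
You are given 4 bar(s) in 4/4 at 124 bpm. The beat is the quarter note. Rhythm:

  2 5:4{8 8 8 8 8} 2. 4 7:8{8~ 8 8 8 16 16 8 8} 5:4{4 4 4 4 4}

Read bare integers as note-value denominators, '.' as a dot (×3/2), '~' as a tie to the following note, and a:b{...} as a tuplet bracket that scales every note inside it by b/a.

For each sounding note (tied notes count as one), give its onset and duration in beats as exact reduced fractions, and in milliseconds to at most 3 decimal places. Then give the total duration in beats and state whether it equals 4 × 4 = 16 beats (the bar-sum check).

1) 0.0ms=0b +967.742ms=2b
2) 967.742ms=2b +193.548ms=2/5b
3) 1161.29ms=12/5b +193.548ms=2/5b
4) 1354.839ms=14/5b +193.548ms=2/5b
5) 1548.387ms=16/5b +193.548ms=2/5b
6) 1741.935ms=18/5b +193.548ms=2/5b
7) 1935.484ms=4b +1451.613ms=3b
8) 3387.097ms=7b +483.871ms=1b
9) 3870.968ms=8b +552.995ms=8/7b
10) 4423.963ms=64/7b +276.498ms=4/7b
11) 4700.461ms=68/7b +276.498ms=4/7b
12) 4976.959ms=72/7b +138.249ms=2/7b
13) 5115.207ms=74/7b +138.249ms=2/7b
14) 5253.456ms=76/7b +276.498ms=4/7b
15) 5529.954ms=80/7b +276.498ms=4/7b
16) 5806.452ms=12b +387.097ms=4/5b
17) 6193.548ms=64/5b +387.097ms=4/5b
18) 6580.645ms=68/5b +387.097ms=4/5b
19) 6967.742ms=72/5b +387.097ms=4/5b
20) 7354.839ms=76/5b +387.097ms=4/5b
Σ=16b of 16 (124bpm 4/4) — PASS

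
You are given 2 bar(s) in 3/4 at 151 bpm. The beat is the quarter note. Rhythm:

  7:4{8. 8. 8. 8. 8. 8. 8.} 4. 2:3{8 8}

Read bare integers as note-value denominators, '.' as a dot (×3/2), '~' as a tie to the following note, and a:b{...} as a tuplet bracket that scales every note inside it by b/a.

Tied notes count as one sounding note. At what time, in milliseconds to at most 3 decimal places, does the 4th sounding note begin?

note 4 onset = 9/7b = 510.88ms

1. 0.0ms @ 0 + 170.293ms (3/7)
2. 170.293ms @ 3/7 + 170.293ms (3/7)
3. 340.587ms @ 6/7 + 170.293ms (3/7)
4. 510.88ms @ 9/7 + 170.293ms (3/7)
5. 681.173ms @ 12/7 + 170.293ms (3/7)
6. 851.466ms @ 15/7 + 170.293ms (3/7)
7. 1021.76ms @ 18/7 + 170.293ms (3/7)
8. 1192.053ms @ 3 + 596.026ms (3/2)
9. 1788.079ms @ 9/2 + 298.013ms (3/4)
10. 2086.093ms @ 21/4 + 298.013ms (3/4)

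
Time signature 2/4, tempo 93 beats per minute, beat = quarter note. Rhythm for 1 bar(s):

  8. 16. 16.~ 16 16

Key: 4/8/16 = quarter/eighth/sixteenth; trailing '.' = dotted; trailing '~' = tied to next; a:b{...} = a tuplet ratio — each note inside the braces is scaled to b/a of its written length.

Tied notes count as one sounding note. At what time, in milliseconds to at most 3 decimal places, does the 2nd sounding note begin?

note 2 onset = 3/4b = 483.871ms

1. 0.0ms @ 0 + 483.871ms (3/4)
2. 483.871ms @ 3/4 + 241.935ms (3/8)
3. 725.806ms @ 9/8 + 403.226ms (5/8)
4. 1129.032ms @ 7/4 + 161.29ms (1/4)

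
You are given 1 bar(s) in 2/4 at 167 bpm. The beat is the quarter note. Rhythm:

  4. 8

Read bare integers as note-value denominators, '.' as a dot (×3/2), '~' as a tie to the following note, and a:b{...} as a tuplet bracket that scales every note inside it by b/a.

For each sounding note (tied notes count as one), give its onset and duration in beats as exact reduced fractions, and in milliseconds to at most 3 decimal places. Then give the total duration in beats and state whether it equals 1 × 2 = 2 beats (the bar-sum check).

1) 0.0ms=0b +538.922ms=3/2b
2) 538.922ms=3/2b +179.641ms=1/2b
Σ=2b of 2 (167bpm 2/4) — PASS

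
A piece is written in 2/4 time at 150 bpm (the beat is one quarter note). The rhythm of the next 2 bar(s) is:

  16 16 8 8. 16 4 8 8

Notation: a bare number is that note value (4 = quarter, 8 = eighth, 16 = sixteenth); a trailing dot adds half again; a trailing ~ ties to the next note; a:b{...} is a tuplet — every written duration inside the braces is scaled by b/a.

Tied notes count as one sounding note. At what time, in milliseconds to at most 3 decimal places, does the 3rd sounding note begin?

1. 0.0ms @ 0 + 100.0ms (1/4)
2. 100.0ms @ 1/4 + 100.0ms (1/4)
3. 200.0ms @ 1/2 + 200.0ms (1/2)
4. 400.0ms @ 1 + 300.0ms (3/4)
5. 700.0ms @ 7/4 + 100.0ms (1/4)
6. 800.0ms @ 2 + 400.0ms (1)
7. 1200.0ms @ 3 + 200.0ms (1/2)
8. 1400.0ms @ 7/2 + 200.0ms (1/2)

note 3 onset = 1/2b = 200.0ms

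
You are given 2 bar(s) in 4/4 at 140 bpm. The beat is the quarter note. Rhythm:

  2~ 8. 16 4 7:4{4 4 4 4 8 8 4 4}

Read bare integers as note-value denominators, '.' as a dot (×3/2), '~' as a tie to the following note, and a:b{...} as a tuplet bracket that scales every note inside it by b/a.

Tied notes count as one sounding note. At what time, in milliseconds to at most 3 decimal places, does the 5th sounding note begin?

1. 0.0ms @ 0 + 1178.571ms (11/4)
2. 1178.571ms @ 11/4 + 107.143ms (1/4)
3. 1285.714ms @ 3 + 428.571ms (1)
4. 1714.286ms @ 4 + 244.898ms (4/7)
5. 1959.184ms @ 32/7 + 244.898ms (4/7)
6. 2204.082ms @ 36/7 + 244.898ms (4/7)
7. 2448.98ms @ 40/7 + 244.898ms (4/7)
8. 2693.878ms @ 44/7 + 122.449ms (2/7)
9. 2816.327ms @ 46/7 + 122.449ms (2/7)
10. 2938.776ms @ 48/7 + 244.898ms (4/7)
11. 3183.673ms @ 52/7 + 244.898ms (4/7)

note 5 onset = 32/7b = 1959.184ms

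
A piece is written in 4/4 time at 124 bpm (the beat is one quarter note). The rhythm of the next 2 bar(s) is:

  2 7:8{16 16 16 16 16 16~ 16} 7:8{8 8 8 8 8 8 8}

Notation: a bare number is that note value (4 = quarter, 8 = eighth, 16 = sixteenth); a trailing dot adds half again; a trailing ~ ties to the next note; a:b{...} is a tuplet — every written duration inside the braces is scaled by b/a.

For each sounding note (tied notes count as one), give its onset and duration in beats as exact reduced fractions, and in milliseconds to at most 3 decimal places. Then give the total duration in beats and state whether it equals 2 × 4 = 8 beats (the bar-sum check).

1) 0.0ms=0b +967.742ms=2b
2) 967.742ms=2b +138.249ms=2/7b
3) 1105.991ms=16/7b +138.249ms=2/7b
4) 1244.24ms=18/7b +138.249ms=2/7b
5) 1382.488ms=20/7b +138.249ms=2/7b
6) 1520.737ms=22/7b +138.249ms=2/7b
7) 1658.986ms=24/7b +276.498ms=4/7b
8) 1935.484ms=4b +276.498ms=4/7b
9) 2211.982ms=32/7b +276.498ms=4/7b
10) 2488.479ms=36/7b +276.498ms=4/7b
11) 2764.977ms=40/7b +276.498ms=4/7b
12) 3041.475ms=44/7b +276.498ms=4/7b
13) 3317.972ms=48/7b +276.498ms=4/7b
14) 3594.47ms=52/7b +276.498ms=4/7b
Σ=8b of 8 (124bpm 4/4) — PASS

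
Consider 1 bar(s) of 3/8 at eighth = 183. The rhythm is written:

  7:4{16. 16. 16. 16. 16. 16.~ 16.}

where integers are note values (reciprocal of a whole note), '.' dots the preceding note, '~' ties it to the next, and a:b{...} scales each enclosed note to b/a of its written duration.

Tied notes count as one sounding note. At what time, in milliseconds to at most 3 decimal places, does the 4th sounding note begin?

note 4 onset = 9/7b = 421.546ms

1. 0.0ms @ 0 + 140.515ms (3/7)
2. 140.515ms @ 3/7 + 140.515ms (3/7)
3. 281.03ms @ 6/7 + 140.515ms (3/7)
4. 421.546ms @ 9/7 + 140.515ms (3/7)
5. 562.061ms @ 12/7 + 140.515ms (3/7)
6. 702.576ms @ 15/7 + 281.03ms (6/7)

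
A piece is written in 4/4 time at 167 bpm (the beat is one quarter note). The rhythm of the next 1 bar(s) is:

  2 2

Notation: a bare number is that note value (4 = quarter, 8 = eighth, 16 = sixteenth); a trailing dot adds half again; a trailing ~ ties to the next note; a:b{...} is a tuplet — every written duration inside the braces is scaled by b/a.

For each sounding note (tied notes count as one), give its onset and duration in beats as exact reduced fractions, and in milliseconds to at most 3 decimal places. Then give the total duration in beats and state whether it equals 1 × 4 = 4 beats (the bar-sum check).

1) 0.0ms=0b +718.563ms=2b
2) 718.563ms=2b +718.563ms=2b
Σ=4b of 4 (167bpm 4/4) — PASS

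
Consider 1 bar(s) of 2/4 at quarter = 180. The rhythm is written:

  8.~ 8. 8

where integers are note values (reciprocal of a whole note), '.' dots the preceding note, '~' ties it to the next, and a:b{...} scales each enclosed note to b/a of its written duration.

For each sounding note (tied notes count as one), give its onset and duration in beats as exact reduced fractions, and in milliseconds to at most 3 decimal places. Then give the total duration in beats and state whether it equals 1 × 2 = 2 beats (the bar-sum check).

1) 0.0ms=0b +500.0ms=3/2b
2) 500.0ms=3/2b +166.667ms=1/2b
Σ=2b of 2 (180bpm 2/4) — PASS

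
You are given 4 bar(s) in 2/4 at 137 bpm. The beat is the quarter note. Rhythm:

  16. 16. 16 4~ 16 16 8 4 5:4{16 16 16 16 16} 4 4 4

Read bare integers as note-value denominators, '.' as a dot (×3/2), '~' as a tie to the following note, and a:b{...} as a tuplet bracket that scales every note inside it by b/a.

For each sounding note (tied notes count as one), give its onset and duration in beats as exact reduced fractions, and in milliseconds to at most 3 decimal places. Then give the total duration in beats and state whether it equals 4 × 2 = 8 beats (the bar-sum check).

1) 0.0ms=0b +164.234ms=3/8b
2) 164.234ms=3/8b +164.234ms=3/8b
3) 328.467ms=3/4b +109.489ms=1/4b
4) 437.956ms=1b +547.445ms=5/4b
5) 985.401ms=9/4b +109.489ms=1/4b
6) 1094.891ms=5/2b +218.978ms=1/2b
7) 1313.869ms=3b +437.956ms=1b
8) 1751.825ms=4b +87.591ms=1/5b
9) 1839.416ms=21/5b +87.591ms=1/5b
10) 1927.007ms=22/5b +87.591ms=1/5b
11) 2014.599ms=23/5b +87.591ms=1/5b
12) 2102.19ms=24/5b +87.591ms=1/5b
13) 2189.781ms=5b +437.956ms=1b
14) 2627.737ms=6b +437.956ms=1b
15) 3065.693ms=7b +437.956ms=1b
Σ=8b of 8 (137bpm 2/4) — PASS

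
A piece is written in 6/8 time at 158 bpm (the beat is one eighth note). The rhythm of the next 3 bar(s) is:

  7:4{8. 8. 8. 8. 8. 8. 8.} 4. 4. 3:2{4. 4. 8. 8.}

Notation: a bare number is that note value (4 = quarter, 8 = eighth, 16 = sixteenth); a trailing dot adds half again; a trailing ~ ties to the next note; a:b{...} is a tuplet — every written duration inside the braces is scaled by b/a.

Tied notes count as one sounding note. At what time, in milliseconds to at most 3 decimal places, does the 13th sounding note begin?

1. 0.0ms @ 0 + 325.497ms (6/7)
2. 325.497ms @ 6/7 + 325.497ms (6/7)
3. 650.995ms @ 12/7 + 325.497ms (6/7)
4. 976.492ms @ 18/7 + 325.497ms (6/7)
5. 1301.989ms @ 24/7 + 325.497ms (6/7)
6. 1627.486ms @ 30/7 + 325.497ms (6/7)
7. 1952.984ms @ 36/7 + 325.497ms (6/7)
8. 2278.481ms @ 6 + 1139.241ms (3)
9. 3417.722ms @ 9 + 1139.241ms (3)
10. 4556.962ms @ 12 + 759.494ms (2)
11. 5316.456ms @ 14 + 759.494ms (2)
12. 6075.949ms @ 16 + 379.747ms (1)
13. 6455.696ms @ 17 + 379.747ms (1)

note 13 onset = 17b = 6455.696ms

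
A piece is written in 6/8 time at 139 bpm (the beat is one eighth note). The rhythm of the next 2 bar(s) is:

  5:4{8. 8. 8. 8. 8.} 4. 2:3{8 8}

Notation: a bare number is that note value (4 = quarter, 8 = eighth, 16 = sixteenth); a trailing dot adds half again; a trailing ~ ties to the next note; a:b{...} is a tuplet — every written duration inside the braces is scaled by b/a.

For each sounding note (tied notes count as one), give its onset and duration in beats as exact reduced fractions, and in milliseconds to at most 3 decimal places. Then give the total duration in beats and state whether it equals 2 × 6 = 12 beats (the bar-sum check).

1) 0.0ms=0b +517.986ms=6/5b
2) 517.986ms=6/5b +517.986ms=6/5b
3) 1035.971ms=12/5b +517.986ms=6/5b
4) 1553.957ms=18/5b +517.986ms=6/5b
5) 2071.942ms=24/5b +517.986ms=6/5b
6) 2589.928ms=6b +1294.964ms=3b
7) 3884.892ms=9b +647.482ms=3/2b
8) 4532.374ms=21/2b +647.482ms=3/2b
Σ=12b of 12 (139bpm 6/8) — PASS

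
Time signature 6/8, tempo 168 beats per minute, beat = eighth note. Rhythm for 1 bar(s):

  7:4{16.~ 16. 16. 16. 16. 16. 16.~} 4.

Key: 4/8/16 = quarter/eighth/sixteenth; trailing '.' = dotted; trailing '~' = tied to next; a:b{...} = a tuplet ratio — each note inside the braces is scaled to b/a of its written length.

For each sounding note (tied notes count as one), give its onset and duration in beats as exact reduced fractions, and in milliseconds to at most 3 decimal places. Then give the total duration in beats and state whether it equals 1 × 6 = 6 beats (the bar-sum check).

1) 0.0ms=0b +306.122ms=6/7b
2) 306.122ms=6/7b +153.061ms=3/7b
3) 459.184ms=9/7b +153.061ms=3/7b
4) 612.245ms=12/7b +153.061ms=3/7b
5) 765.306ms=15/7b +153.061ms=3/7b
6) 918.367ms=18/7b +1224.49ms=24/7b
Σ=6b of 6 (168bpm 6/8) — PASS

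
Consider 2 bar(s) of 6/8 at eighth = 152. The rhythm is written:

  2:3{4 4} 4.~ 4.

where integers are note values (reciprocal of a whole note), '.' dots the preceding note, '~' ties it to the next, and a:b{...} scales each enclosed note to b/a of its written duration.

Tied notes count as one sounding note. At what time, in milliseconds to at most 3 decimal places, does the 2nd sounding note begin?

note 2 onset = 3b = 1184.211ms

1. 0.0ms @ 0 + 1184.211ms (3)
2. 1184.211ms @ 3 + 1184.211ms (3)
3. 2368.421ms @ 6 + 2368.421ms (6)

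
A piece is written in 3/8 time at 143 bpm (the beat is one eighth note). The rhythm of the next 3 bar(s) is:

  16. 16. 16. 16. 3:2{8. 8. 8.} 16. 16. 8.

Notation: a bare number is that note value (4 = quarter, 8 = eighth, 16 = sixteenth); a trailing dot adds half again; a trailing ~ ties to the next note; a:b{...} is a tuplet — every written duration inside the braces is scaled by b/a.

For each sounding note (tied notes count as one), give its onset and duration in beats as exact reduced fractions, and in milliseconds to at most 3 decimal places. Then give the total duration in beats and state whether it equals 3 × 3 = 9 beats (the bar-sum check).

1) 0.0ms=0b +314.685ms=3/4b
2) 314.685ms=3/4b +314.685ms=3/4b
3) 629.371ms=3/2b +314.685ms=3/4b
4) 944.056ms=9/4b +314.685ms=3/4b
5) 1258.741ms=3b +419.58ms=1b
6) 1678.322ms=4b +419.58ms=1b
7) 2097.902ms=5b +419.58ms=1b
8) 2517.483ms=6b +314.685ms=3/4b
9) 2832.168ms=27/4b +314.685ms=3/4b
10) 3146.853ms=15/2b +629.371ms=3/2b
Σ=9b of 9 (143bpm 3/8) — PASS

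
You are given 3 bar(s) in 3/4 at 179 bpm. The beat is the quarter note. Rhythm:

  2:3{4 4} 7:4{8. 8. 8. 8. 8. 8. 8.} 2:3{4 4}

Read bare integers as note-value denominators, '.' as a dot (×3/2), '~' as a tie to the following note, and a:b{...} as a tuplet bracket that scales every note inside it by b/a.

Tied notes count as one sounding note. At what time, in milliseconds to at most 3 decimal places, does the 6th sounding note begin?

note 6 onset = 30/7b = 1436.552ms

1. 0.0ms @ 0 + 502.793ms (3/2)
2. 502.793ms @ 3/2 + 502.793ms (3/2)
3. 1005.587ms @ 3 + 143.655ms (3/7)
4. 1149.242ms @ 24/7 + 143.655ms (3/7)
5. 1292.897ms @ 27/7 + 143.655ms (3/7)
6. 1436.552ms @ 30/7 + 143.655ms (3/7)
7. 1580.208ms @ 33/7 + 143.655ms (3/7)
8. 1723.863ms @ 36/7 + 143.655ms (3/7)
9. 1867.518ms @ 39/7 + 143.655ms (3/7)
10. 2011.173ms @ 6 + 502.793ms (3/2)
11. 2513.966ms @ 15/2 + 502.793ms (3/2)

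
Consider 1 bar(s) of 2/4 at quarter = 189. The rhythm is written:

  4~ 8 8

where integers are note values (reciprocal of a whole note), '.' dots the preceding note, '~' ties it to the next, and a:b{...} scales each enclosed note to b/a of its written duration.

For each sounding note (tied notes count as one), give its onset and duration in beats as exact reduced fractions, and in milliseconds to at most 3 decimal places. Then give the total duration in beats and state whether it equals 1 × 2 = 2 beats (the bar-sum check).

1) 0.0ms=0b +476.19ms=3/2b
2) 476.19ms=3/2b +158.73ms=1/2b
Σ=2b of 2 (189bpm 2/4) — PASS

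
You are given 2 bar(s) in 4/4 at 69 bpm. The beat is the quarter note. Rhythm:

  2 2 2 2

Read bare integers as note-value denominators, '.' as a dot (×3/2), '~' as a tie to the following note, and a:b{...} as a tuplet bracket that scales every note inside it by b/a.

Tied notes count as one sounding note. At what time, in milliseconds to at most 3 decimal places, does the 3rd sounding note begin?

1. 0.0ms @ 0 + 1739.13ms (2)
2. 1739.13ms @ 2 + 1739.13ms (2)
3. 3478.261ms @ 4 + 1739.13ms (2)
4. 5217.391ms @ 6 + 1739.13ms (2)

note 3 onset = 4b = 3478.261ms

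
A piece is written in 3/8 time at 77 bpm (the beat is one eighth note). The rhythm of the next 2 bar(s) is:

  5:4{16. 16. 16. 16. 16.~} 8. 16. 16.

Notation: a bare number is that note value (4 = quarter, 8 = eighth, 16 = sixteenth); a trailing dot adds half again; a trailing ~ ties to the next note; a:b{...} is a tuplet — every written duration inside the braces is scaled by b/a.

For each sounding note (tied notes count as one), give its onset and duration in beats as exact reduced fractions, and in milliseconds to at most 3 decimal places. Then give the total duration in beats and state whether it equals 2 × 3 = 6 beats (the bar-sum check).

1) 0.0ms=0b +467.532ms=3/5b
2) 467.532ms=3/5b +467.532ms=3/5b
3) 935.065ms=6/5b +467.532ms=3/5b
4) 1402.597ms=9/5b +467.532ms=3/5b
5) 1870.13ms=12/5b +1636.364ms=21/10b
6) 3506.494ms=9/2b +584.416ms=3/4b
7) 4090.909ms=21/4b +584.416ms=3/4b
Σ=6b of 6 (77bpm 3/8) — PASS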